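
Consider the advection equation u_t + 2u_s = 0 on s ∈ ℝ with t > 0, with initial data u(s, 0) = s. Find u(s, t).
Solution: By characteristics (ds/dt = 2), u(s,t) = f(s - 2t) with f = u(·, 0).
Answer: u(s, t) = s - 2t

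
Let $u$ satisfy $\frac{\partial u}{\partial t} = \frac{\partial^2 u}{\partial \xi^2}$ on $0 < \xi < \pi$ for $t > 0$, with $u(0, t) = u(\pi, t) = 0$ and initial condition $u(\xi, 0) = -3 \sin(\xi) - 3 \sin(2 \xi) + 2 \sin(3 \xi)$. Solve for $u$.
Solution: Using separation of variables $u = X(\xi)T(t)$:
Eigenfunctions: $\sin(n\xi)$, $n = 1, 2, 3, \ldots$
General solution: $u(\xi, t) = \sum c_n \sin(n\xi) e^{-n^2 t}$
Matching $u(\xi,0) = -3 \sin(\xi) - 3 \sin(2 \xi) + 2 \sin(3 \xi)$ term by term: $c_1=-3, c_2=-3, c_3=2$.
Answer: $u(\xi, t) = -3 e^{-t} \sin(\xi) - 3 e^{-4 t} \sin(2 \xi) + 2 e^{-9 t} \sin(3 \xi)$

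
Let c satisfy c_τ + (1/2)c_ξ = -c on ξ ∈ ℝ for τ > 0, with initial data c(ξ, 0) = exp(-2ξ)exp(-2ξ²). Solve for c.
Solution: Substitute c = exp(-2ξ)u.
Then c_ξ = exp(-2ξ)(u_ξ - 2u), c_τ = exp(-2ξ)u_τ; substituting and dividing by exp(-2ξ), the lower-order terms cancel: u_τ + (1/2)u_ξ = 0 (standard advection equation).
Data for u: u(ξ,0) = exp(2ξ)c(ξ,0) = exp(-2ξ²).
By characteristics (dξ/dτ = 1/2), u(ξ,τ) = f(ξ - (1/2)τ) with f = u(·, 0).
So u(ξ,τ) = exp(-2(ξ - τ/2)²), and c(ξ,τ) = exp(-2ξ)u(ξ,τ).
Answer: c(ξ, τ) = exp(-2ξ)exp(-2(ξ - τ/2)²)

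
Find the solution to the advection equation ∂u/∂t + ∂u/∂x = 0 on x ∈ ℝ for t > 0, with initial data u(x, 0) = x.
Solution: By method of characteristics (waves move right with speed 1):
Along characteristics x - t = const, u is constant, so u(x,t) = f(x - t) with f = u(·, 0).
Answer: u(x, t) = -t + x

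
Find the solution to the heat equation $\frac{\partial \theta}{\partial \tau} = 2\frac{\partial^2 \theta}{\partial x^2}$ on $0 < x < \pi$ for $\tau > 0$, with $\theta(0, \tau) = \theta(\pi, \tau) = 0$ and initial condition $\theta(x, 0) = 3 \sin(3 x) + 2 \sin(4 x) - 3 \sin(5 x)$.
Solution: Separating variables: $\theta = \sum c_n e^{-2n^2\tau} \sin(nx)$. From $\theta(x,0) = 3 \sin(3 x) + 2 \sin(4 x) - 3 \sin(5 x)$: $c_3=3, c_4=2, c_5=-3$.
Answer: $\theta(x, \tau) = 3 e^{-18 \tau} \sin(3 x) + 2 e^{-32 \tau} \sin(4 x) - 3 e^{-50 \tau} \sin(5 x)$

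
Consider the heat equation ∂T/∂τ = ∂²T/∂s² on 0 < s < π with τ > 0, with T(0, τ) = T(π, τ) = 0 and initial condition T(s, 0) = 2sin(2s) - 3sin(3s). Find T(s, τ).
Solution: Separating variables: T = Σ c_n exp(-n²τ) sin(ns). From T(s,0) = 2sin(2s) - 3sin(3s): c_2=2, c_3=-3.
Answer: T(s, τ) = 2exp(-4τ)sin(2s) - 3exp(-9τ)sin(3s)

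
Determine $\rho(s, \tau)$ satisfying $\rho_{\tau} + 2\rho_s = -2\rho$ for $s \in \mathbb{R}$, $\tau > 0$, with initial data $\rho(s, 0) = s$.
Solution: Substitute $\rho = e^{-2\tau}u$, i.e. $u = e^{2\tau}\rho$.
By the product rule, $\rho_{\tau} = e^{-2\tau}(u_{\tau} - 2u)$, $\rho_s = e^{-2\tau}u_s$.
Substituting into the PDE and dividing by $e^{-2\tau}$: $u_{\tau} - 2u + 2u_s = -2u$.
The lower-order terms cancel, leaving the standard advection equation $u_{\tau} + 2u_s = 0$.
Initial data for $u$: $u(s,0) = \rho(s,0) = s$.
Solve for $u$:
  By method of characteristics (waves move right with speed 2):
  Along characteristics $s - 2\tau =$ const, $u$ is constant, so $u(s,\tau) = f(s - 2\tau)$ with $f = u( \cdot , 0)$.
Hence $u(s,\tau) = s - 2 \tau$.
Transform back: $\rho(s,\tau) = e^{-2\tau}u(s,\tau)$.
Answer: $\rho(s, \tau) = -2 \tau e^{-2 \tau} + s e^{-2 \tau}$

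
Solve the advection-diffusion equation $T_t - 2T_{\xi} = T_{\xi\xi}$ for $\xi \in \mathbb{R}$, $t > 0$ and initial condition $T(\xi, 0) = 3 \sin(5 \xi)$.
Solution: Moving frame: $\eta = \xi + 2t$, $\sigma = t$, $T = u(\eta,\sigma)$, so $T_t = u_{\sigma} + 2u_{\eta}$ and $T_{\xi\xi} = u_{\eta\eta}$.
Hence $T_t - 2T_{\xi} = u_{\sigma}$ and the PDE becomes the heat equation $u_{\sigma} = u_{\eta\eta}$ on $\eta \in \mathbb{R}$.
Initial data: $u(\eta,0) = T(\eta,0) = 3 \sin(5 \eta)$. Each mode $\sin(n\eta)$ decays as $e^{-n^2\sigma}$ on $\mathbb{R}$, so $u(\eta,\sigma) = \sum c_n e^{-n^2\sigma} \sin(n\eta)$ with $c_5=3$: $u(\eta,\sigma) = 3 e^{-25 \sigma} \sin(5 \eta)$.
Substituting back: $T(\xi,t) = u(\xi + 2t, t)$.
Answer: $T(\xi, t) = 3 e^{-25 t} \sin(5 \xi + 10 t)$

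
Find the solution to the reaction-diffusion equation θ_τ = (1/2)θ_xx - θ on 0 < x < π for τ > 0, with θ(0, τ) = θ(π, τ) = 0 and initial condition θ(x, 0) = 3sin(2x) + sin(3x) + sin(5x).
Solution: Substitute θ = exp(-τ)u, i.e. u = exp(τ)θ.
By the product rule, θ_τ = exp(-τ)(u_τ - u), θ_xx = exp(-τ)u_xx.
Substituting into the PDE and dividing by exp(-τ): u_τ - u = (1/2)u_xx - u.
The lower-order terms cancel, leaving the standard heat equation u_τ = (1/2)u_xx.
Initial data for u: u(x,0) = θ(x,0) = 3sin(2x) + sin(3x) + sin(5x). The boundary conditions carry over: u(0,τ) = u(π,τ) = 0.
Solve for u:
  Using separation of variables u = X(x)G(τ):
  Eigenfunctions: sin(nx), n = 1, 2, 3, ...
  General solution: u(x, τ) = Σ c_n sin(nx) exp(-n² τ/2)
  Matching u(x,0) = 3sin(2x) + sin(3x) + sin(5x) term by term: c_2=3, c_3=1, c_5=1.
Hence u(x,τ) = 3exp(-2τ)sin(2x) + exp(-9τ/2)sin(3x) + exp(-25τ/2)sin(5x).
Transform back: θ(x,τ) = exp(-τ)u(x,τ).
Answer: θ(x, τ) = 3exp(-3τ)sin(2x) + exp(-11τ/2)sin(3x) + exp(-27τ/2)sin(5x)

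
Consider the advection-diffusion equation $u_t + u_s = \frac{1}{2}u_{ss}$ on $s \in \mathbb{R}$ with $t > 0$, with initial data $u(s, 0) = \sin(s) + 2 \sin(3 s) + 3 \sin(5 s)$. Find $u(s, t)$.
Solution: Moving frame: $\eta = s - t$, $\sigma = t$, $u = w(\eta,\sigma)$, so $u_t = w_{\sigma} - w_{\eta}$ and $u_{ss} = w_{\eta\eta}$.
Hence $u_t + u_s = w_{\sigma}$ and the PDE becomes the heat equation $w_{\sigma} = \frac{1}{2}w_{\eta\eta}$ on $\eta \in \mathbb{R}$.
Initial data: $w(\eta,0) = u(\eta,0) = \sin(\eta) + 2 \sin(3 \eta) + 3 \sin(5 \eta)$. Each mode $\sin(n\eta)$ decays as $e^{-n^2\sigma/2}$ on $\mathbb{R}$, so $w(\eta,\sigma) = \sum c_n e^{-n^2\sigma/2} \sin(n\eta)$ with $c_1=1, c_3=2, c_5=3$: $w(\eta,\sigma) = e^{-\sigma/2} \sin(\eta) + 2 e^{-9 \sigma/2} \sin(3 \eta) + 3 e^{-25 \sigma/2} \sin(5 \eta)$.
Substituting back: $u(s,t) = w(s - t, t)$.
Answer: $u(s, t) = e^{-t/2} \sin(s - t) + 2 e^{-9 t/2} \sin(3 s - 3 t) + 3 e^{-25 t/2} \sin(5 s - 5 t)$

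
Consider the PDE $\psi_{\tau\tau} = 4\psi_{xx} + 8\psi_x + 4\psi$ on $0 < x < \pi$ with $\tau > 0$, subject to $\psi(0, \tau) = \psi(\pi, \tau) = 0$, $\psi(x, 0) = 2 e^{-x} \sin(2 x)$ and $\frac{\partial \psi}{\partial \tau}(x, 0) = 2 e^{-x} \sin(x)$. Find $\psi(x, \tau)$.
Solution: Substitute $\psi = e^{-x}u$, i.e. $u = e^{x}\psi$.
By the product rule, $\psi_x = e^{-x}(u_x - u)$, $\psi_{xx} = e^{-x}(u_{xx} - 2u_x + u)$, $\psi_{\tau\tau} = e^{-x}u_{\tau\tau}$.
Substituting into the PDE and dividing by $e^{-x}$: $u_{\tau\tau} = 4(u_{xx} - 2u_x + u) + 8(u_x - u) + 4u$.
The lower-order terms cancel, leaving the standard wave equation $u_{\tau\tau} = 4u_{xx}$.
Initial data for $u$: $u(x,0) = e^{x}\psi(x,0) = 2 \sin(2 x)$; $u_{\tau}(x,0) = e^{x}\psi_{\tau}(x,0) = 2 \sin(x)$. The boundary conditions carry over: $u(0,\tau) = u(\pi,\tau) = 0$.
Solve for $u$:
  Using separation of variables $u = X(x)T(\tau)$:
  Eigenfunctions: $\sin(nx)$, $n = 1, 2, 3, \ldots$
  General solution: $u(x, \tau) = \sum [A_n \cos(2n \tau) + B_n \sin(2n \tau)] \sin(nx)$
  From $u(x,0) = 2 \sin(2 x)$: $A_2=2$. From $u_{\tau}(x,0) = 2 \sin(x)$, using $u_{\tau}(x,0) = \sum \omega_n B_n \sin(nx)$ with $\omega_n = 2n$: $B_1 = 2/2 = 1$.
Hence $u(x,\tau) = \sin(x) \sin(2 \tau) + 2 \sin(2 x) \cos(4 \tau)$.
Transform back: $\psi(x,\tau) = e^{-x}u(x,\tau)$.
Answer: $\psi(x, \tau) = e^{-x} \sin(2 \tau) \sin(x) + 2 e^{-x} \sin(2 x) \cos(4 \tau)$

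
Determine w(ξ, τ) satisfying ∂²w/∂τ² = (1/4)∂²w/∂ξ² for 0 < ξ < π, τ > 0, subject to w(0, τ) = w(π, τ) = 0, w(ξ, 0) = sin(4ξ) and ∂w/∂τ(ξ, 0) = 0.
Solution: Using separation of variables w = X(ξ)T(τ):
Eigenfunctions: sin(nξ), n = 1, 2, 3, ...
General solution: w(ξ, τ) = Σ [A_n cos(n τ/2) + B_n sin(n τ/2)] sin(nξ)
From w(ξ,0) = sin(4ξ): A_4=1. From w_τ(ξ,0) = 0: all B_n = 0.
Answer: w(ξ, τ) = sin(4ξ)cos(2τ)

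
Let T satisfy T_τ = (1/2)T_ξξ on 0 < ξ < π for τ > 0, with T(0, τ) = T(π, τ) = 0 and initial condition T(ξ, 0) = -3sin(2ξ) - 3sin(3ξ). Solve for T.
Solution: Using separation of variables T = X(ξ)G(τ):
Eigenfunctions: sin(nξ), n = 1, 2, 3, ...
General solution: T(ξ, τ) = Σ c_n sin(nξ) exp(-n² τ/2)
Matching T(ξ,0) = -3sin(2ξ) - 3sin(3ξ) term by term: c_2=-3, c_3=-3.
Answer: T(ξ, τ) = -3exp(-2τ)sin(2ξ) - 3exp(-9τ/2)sin(3ξ)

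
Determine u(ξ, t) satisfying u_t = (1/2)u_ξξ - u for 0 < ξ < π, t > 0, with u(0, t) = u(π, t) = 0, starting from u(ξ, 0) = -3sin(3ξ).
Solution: Substitute u = exp(-t)w.
Then u_t = exp(-t)(w_t - w), u_ξξ = exp(-t)w_ξξ; substituting and dividing by exp(-t), the lower-order terms cancel: w_t = (1/2)w_ξξ (standard heat equation).
Data for w: w(ξ,0) = u(ξ,0) = -3sin(3ξ). The boundary conditions carry over: w(0,t) = w(π,t) = 0.
Separating variables: w = Σ c_n exp(-n²t/2) sin(nξ). From w(ξ,0) = -3sin(3ξ): c_3=-3.
So w(ξ,t) = -3exp(-9t/2)sin(3ξ), and u(ξ,t) = exp(-t)w(ξ,t).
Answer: u(ξ, t) = -3exp(-11t/2)sin(3ξ)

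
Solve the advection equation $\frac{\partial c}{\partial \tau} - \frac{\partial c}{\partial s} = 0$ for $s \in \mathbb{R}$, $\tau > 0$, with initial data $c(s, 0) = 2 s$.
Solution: By characteristics ($ds/d\tau = -1$), $c(s,\tau) = f(s + \tau)$ with $f = c( \cdot , 0)$.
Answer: $c(s, \tau) = 2 \tau + 2 s$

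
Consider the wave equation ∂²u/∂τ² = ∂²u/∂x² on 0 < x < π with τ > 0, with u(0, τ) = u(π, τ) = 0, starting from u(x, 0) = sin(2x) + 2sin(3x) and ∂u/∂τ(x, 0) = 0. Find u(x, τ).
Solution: Using separation of variables u = X(x)T(τ):
Eigenfunctions: sin(nx), n = 1, 2, 3, ...
General solution: u(x, τ) = Σ [A_n cos(n τ) + B_n sin(n τ)] sin(nx)
From u(x,0) = sin(2x) + 2sin(3x): A_2=1, A_3=2. From u_τ(x,0) = 0: all B_n = 0.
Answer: u(x, τ) = sin(2x)cos(2τ) + 2sin(3x)cos(3τ)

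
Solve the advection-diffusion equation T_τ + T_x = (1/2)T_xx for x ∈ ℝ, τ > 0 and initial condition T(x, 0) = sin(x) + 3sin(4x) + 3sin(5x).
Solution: Change to a moving frame: let η = x - τ, σ = τ and write T(x,τ) = u(η,σ).
By the chain rule T_τ = u_σ - u_η, T_x = u_η, T_xx = u_ηη.
Then T_τ + T_x = u_σ: the advection term cancels and the PDE becomes the heat equation u_σ = (1/2)u_ηη on η ∈ ℝ.
Initial data: u(η,0) = T(η,0) = sin(η) + 3sin(4η) + 3sin(5η).
On η ∈ ℝ each mode satisfies (sin(nη))″ = -n² sin(nη), so exp(-n²σ/2) sin(nη) solves the heat equation; by superposition u(η,σ) = Σ c_n exp(-n²σ/2) sin(nη).
Reading off the coefficients: c_1=1, c_4=3, c_5=3, so u(η,σ) = 3exp(-8σ)sin(4η) + exp(-σ/2)sin(η) + 3exp(-25σ/2)sin(5η).
Substituting back η = x - τ, σ = τ: T(x,τ) = u(x - τ, τ).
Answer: T(x, τ) = 3exp(-8τ)sin(4x - 4τ) + exp(-τ/2)sin(x - τ) + 3exp(-25τ/2)sin(5x - 5τ)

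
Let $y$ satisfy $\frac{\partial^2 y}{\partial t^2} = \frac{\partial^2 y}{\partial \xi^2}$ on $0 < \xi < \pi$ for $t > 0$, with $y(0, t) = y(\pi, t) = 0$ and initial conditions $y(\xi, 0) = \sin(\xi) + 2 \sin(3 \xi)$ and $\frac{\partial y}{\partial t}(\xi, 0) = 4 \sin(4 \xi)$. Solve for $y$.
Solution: Separating variables: $y = \sum [A_n \cos(\omega_n t) + B_n \sin(\omega_n t)] \sin(n\xi)$, $\omega_n = n$. From ICs ($B_n$ = velocity coefficient / $\omega_n$): $A_1=1, A_3=2, B_4=1$.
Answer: $y(\xi, t) = \sin(\xi) \cos(t) + 2 \sin(3 \xi) \cos(3 t) + \sin(4 \xi) \sin(4 t)$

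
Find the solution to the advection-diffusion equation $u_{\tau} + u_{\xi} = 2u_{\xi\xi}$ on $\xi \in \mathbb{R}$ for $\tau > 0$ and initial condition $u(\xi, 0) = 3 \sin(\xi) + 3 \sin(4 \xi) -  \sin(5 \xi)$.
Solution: Moving frame: $\eta = \xi - \tau$, $\sigma = \tau$, $u = w(\eta,\sigma)$, so $u_{\tau} = w_{\sigma} - w_{\eta}$ and $u_{\xi\xi} = w_{\eta\eta}$.
Hence $u_{\tau} + u_{\xi} = w_{\sigma}$ and the PDE becomes the heat equation $w_{\sigma} = 2w_{\eta\eta}$ on $\eta \in \mathbb{R}$.
Initial data: $w(\eta,0) = u(\eta,0) = 3 \sin(\eta) + 3 \sin(4 \eta) - \sin(5 \eta)$. Each mode $\sin(n\eta)$ decays as $e^{-2n^2\sigma}$ on $\mathbb{R}$, so $w(\eta,\sigma) = \sum c_n e^{-2n^2\sigma} \sin(n\eta)$ with $c_1=3, c_4=3, c_5=-1$: $w(\eta,\sigma) = 3 e^{-2 \sigma} \sin(\eta) + 3 e^{-32 \sigma} \sin(4 \eta) - e^{-50 \sigma} \sin(5 \eta)$.
Substituting back: $u(\xi,\tau) = w(\xi - \tau, \tau)$.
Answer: $u(\xi, \tau) = -3 e^{-2 \tau} \sin(\tau - \xi) - 3 e^{-32 \tau} \sin(4 \tau - 4 \xi) + e^{-50 \tau} \sin(5 \tau - 5 \xi)$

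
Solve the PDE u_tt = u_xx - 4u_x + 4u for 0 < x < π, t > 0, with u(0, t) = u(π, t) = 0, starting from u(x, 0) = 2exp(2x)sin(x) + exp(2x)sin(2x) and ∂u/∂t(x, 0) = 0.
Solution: Substitute u = exp(2x)w, i.e. w = exp(-2x)u.
By the product rule, u_x = exp(2x)(w_x + 2w), u_xx = exp(2x)(w_xx + 4w_x + 4w), u_tt = exp(2x)w_tt.
Substituting into the PDE and dividing by exp(2x): w_tt = (w_xx + 4w_x + 4w) - 4(w_x + 2w) + 4w.
The lower-order terms cancel, leaving the standard wave equation w_tt = w_xx.
Initial data for w: w(x,0) = exp(-2x)u(x,0) = 2sin(x) + sin(2x); w_t(x,0) = exp(-2x)u_t(x,0) = 0. The boundary conditions carry over: w(0,t) = w(π,t) = 0.
Solve for w:
  Using separation of variables w = X(x)T(t):
  Eigenfunctions: sin(nx), n = 1, 2, 3, ...
  General solution: w(x, t) = Σ [A_n cos(n t) + B_n sin(n t)] sin(nx)
  From w(x,0) = 2sin(x) + sin(2x): A_1=2, A_2=1. From w_t(x,0) = 0: all B_n = 0.
Hence w(x,t) = 2sin(x)cos(t) + sin(2x)cos(2t).
Transform back: u(x,t) = exp(2x)w(x,t).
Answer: u(x, t) = 2exp(2x)sin(x)cos(t) + exp(2x)sin(2x)cos(2t)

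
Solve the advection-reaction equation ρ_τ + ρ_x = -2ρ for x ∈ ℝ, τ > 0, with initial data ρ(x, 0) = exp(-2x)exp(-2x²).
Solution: Substitute ρ = exp(-2x)u, i.e. u = exp(2x)ρ.
By the product rule, ρ_x = exp(-2x)(u_x - 2u), ρ_τ = exp(-2x)u_τ.
Substituting into the PDE and dividing by exp(-2x): u_τ + (u_x - 2u) = -2u.
The lower-order terms cancel, leaving the standard advection equation u_τ + u_x = 0.
Initial data for u: u(x,0) = exp(2x)ρ(x,0) = exp(-2x²).
Solve for u:
  By method of characteristics (waves move right with speed 1):
  Along characteristics x - τ = const, u is constant, so u(x,τ) = f(x - τ) with f = u(·, 0).
Hence u(x,τ) = exp(-2(x - τ)²).
Transform back: ρ(x,τ) = exp(-2x)u(x,τ).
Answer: ρ(x, τ) = exp(-2x)exp(-2(x - τ)²)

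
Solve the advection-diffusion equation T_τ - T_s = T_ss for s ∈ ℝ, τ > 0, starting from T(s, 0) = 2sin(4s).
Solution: Moving frame: η = s + τ, σ = τ, T = u(η,σ), so T_τ = u_σ + u_η and T_ss = u_ηη.
Hence T_τ - T_s = u_σ and the PDE becomes the heat equation u_σ = u_ηη on η ∈ ℝ.
Initial data: u(η,0) = T(η,0) = 2sin(4η). Each mode sin(nη) decays as exp(-n²σ) on ℝ, so u(η,σ) = Σ c_n exp(-n²σ) sin(nη) with c_4=2: u(η,σ) = 2exp(-16σ)sin(4η).
Substituting back: T(s,τ) = u(s + τ, τ).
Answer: T(s, τ) = 2exp(-16τ)sin(4s + 4τ)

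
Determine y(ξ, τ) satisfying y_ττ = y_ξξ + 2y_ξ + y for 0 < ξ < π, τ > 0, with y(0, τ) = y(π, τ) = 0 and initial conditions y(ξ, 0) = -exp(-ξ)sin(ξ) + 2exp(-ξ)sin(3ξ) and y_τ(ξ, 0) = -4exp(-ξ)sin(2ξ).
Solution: Substitute y = exp(-ξ)u, i.e. u = exp(ξ)y.
By the product rule, y_ξ = exp(-ξ)(u_ξ - u), y_ξξ = exp(-ξ)(u_ξξ - 2u_ξ + u), y_ττ = exp(-ξ)u_ττ.
Substituting into the PDE and dividing by exp(-ξ): u_ττ = (u_ξξ - 2u_ξ + u) + 2(u_ξ - u) + u.
The lower-order terms cancel, leaving the standard wave equation u_ττ = u_ξξ.
Initial data for u: u(ξ,0) = exp(ξ)y(ξ,0) = -sin(ξ) + 2sin(3ξ); u_τ(ξ,0) = exp(ξ)y_τ(ξ,0) = -4sin(2ξ). The boundary conditions carry over: u(0,τ) = u(π,τ) = 0.
Solve for u:
  Using separation of variables u = X(ξ)T(τ):
  Eigenfunctions: sin(nξ), n = 1, 2, 3, ...
  General solution: u(ξ, τ) = Σ [A_n cos(n τ) + B_n sin(n τ)] sin(nξ)
  From u(ξ,0) = -sin(ξ) + 2sin(3ξ): A_1=-1, A_3=2. From u_τ(ξ,0) = -4sin(2ξ), using u_τ(ξ,0) = Σ ω_n B_n sin(nξ) with ω_n = n: B_2 = (-4)/2 = -2.
Hence u(ξ,τ) = -sin(ξ)cos(τ) - 2sin(2ξ)sin(2τ) + 2sin(3ξ)cos(3τ).
Transform back: y(ξ,τ) = exp(-ξ)u(ξ,τ).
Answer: y(ξ, τ) = -exp(-ξ)sin(ξ)cos(τ) - 2exp(-ξ)sin(2ξ)sin(2τ) + 2exp(-ξ)sin(3ξ)cos(3τ)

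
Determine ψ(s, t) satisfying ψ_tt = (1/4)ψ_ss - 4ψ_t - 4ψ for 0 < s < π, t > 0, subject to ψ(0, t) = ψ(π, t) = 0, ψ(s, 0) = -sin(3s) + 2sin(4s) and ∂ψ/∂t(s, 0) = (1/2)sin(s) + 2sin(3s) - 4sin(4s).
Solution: Substitute ψ = exp(-2t)u.
Then ψ_t = exp(-2t)(u_t - 2u), ψ_tt = exp(-2t)(u_tt - 4u_t + 4u), ψ_ss = exp(-2t)u_ss; substituting and dividing by exp(-2t), the lower-order terms cancel: u_tt = (1/4)u_ss (standard wave equation).
Data for u: u(s,0) = ψ(s,0) = -sin(3s) + 2sin(4s); u_t(s,0) = ψ_t(s,0) + 2ψ(s,0) = (1/2)sin(s). The boundary conditions carry over: u(0,t) = u(π,t) = 0.
Separating variables: u = Σ [A_n cos(ω_n t) + B_n sin(ω_n t)] sin(ns), ω_n = n/2. From ICs (B_n = velocity coefficient / ω_n): A_3=-1, A_4=2, B_1=1.
So u(s,t) = sin(s)sin(t/2) - sin(3s)cos(3t/2) + 2sin(4s)cos(2t), and ψ(s,t) = exp(-2t)u(s,t).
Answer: ψ(s, t) = exp(-2t)sin(s)sin(t/2) - exp(-2t)sin(3s)cos(3t/2) + 2exp(-2t)sin(4s)cos(2t)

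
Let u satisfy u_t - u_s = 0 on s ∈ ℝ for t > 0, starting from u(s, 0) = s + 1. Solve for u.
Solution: By method of characteristics (waves move left with speed 1):
Along characteristics s + t = const, u is constant, so u(s,t) = f(s + t) with f = u(·, 0).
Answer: u(s, t) = s + t + 1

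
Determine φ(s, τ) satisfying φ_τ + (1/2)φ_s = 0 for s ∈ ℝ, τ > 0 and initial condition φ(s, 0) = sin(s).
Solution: By method of characteristics (waves move right with speed 1/2):
Along characteristics s - (1/2)τ = const, φ is constant, so φ(s,τ) = f(s - (1/2)τ) with f = φ(·, 0).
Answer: φ(s, τ) = sin(s - τ/2)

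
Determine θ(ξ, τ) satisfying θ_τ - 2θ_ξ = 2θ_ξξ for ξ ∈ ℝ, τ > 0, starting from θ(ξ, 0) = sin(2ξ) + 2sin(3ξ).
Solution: Change to a moving frame: let η = ξ + 2τ, σ = τ and write θ(ξ,τ) = u(η,σ).
By the chain rule θ_τ = u_σ + 2u_η, θ_ξ = u_η, θ_ξξ = u_ηη.
Then θ_τ - 2θ_ξ = u_σ: the advection term cancels and the PDE becomes the heat equation u_σ = 2u_ηη on η ∈ ℝ.
Initial data: u(η,0) = θ(η,0) = sin(2η) + 2sin(3η).
On η ∈ ℝ each mode satisfies (sin(nη))″ = -n² sin(nη), so exp(-2n²σ) sin(nη) solves the heat equation; by superposition u(η,σ) = Σ c_n exp(-2n²σ) sin(nη).
Reading off the coefficients: c_2=1, c_3=2, so u(η,σ) = exp(-8σ)sin(2η) + 2exp(-18σ)sin(3η).
Substituting back η = ξ + 2τ, σ = τ: θ(ξ,τ) = u(ξ + 2τ, τ).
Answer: θ(ξ, τ) = exp(-8τ)sin(2ξ + 4τ) + 2exp(-18τ)sin(3ξ + 6τ)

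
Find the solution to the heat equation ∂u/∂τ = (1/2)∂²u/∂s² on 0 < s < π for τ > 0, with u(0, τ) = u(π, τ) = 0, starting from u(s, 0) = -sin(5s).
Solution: Using separation of variables u = X(s)T(τ):
Eigenfunctions: sin(ns), n = 1, 2, 3, ...
General solution: u(s, τ) = Σ c_n sin(ns) exp(-n² τ/2)
Matching u(s,0) = -sin(5s) term by term: c_5=-1.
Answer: u(s, τ) = -exp(-25τ/2)sin(5s)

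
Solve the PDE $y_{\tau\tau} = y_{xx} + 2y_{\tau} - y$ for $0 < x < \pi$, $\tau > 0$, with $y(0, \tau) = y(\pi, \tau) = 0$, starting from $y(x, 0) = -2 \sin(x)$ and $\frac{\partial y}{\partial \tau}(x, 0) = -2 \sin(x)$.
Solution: Substitute $y = e^{\tau}u$, i.e. $u = e^{-\tau}y$.
By the product rule, $y_{\tau} = e^{\tau}(u_{\tau} + u)$, $y_{\tau\tau} = e^{\tau}(u_{\tau\tau} + 2u_{\tau} + u)$, $y_{xx} = e^{\tau}u_{xx}$.
Substituting into the PDE and dividing by $e^{\tau}$: $u_{\tau\tau} + 2u_{\tau} + u = u_{xx} + 2(u_{\tau} + u) - u$.
The lower-order terms cancel, leaving the standard wave equation $u_{\tau\tau} = u_{xx}$.
Initial data for $u$: $u(x,0) = y(x,0) = -2 \sin(x)$; $u_{\tau}(x,0) = y_{\tau}(x,0) - y(x,0) = 0$. The boundary conditions carry over: $u(0,\tau) = u(\pi,\tau) = 0$.
Solve for $u$:
  Using separation of variables $u = X(x)T(\tau)$:
  Eigenfunctions: $\sin(nx)$, $n = 1, 2, 3, \ldots$
  General solution: $u(x, \tau) = \sum [A_n \cos(n \tau) + B_n \sin(n \tau)] \sin(nx)$
  From $u(x,0) = -2 \sin(x)$: $A_1=-2$. From $u_{\tau}(x,0) = 0$: all $B_n = 0$.
Hence $u(x,\tau) = -2 \sin(x) \cos(\tau)$.
Transform back: $y(x,\tau) = e^{\tau}u(x,\tau)$.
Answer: $y(x, \tau) = -2 e^{\tau} \sin(x) \cos(\tau)$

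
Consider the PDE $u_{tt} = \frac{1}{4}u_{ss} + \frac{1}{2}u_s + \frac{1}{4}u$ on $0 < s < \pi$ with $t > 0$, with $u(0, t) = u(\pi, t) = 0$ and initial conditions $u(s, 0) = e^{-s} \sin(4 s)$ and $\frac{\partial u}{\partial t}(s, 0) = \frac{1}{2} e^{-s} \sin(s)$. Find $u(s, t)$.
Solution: Substitute $u = e^{-s}w$, i.e. $w = e^{s}u$.
By the product rule, $u_s = e^{-s}(w_s - w)$, $u_{ss} = e^{-s}(w_{ss} - 2w_s + w)$, $u_{tt} = e^{-s}w_{tt}$.
Substituting into the PDE and dividing by $e^{-s}$: $w_{tt} = \frac{1}{4}(w_{ss} - 2w_s + w) + \frac{1}{2}(w_s - w) + \frac{1}{4}w$.
The lower-order terms cancel, leaving the standard wave equation $w_{tt} = \frac{1}{4}w_{ss}$.
Initial data for $w$: $w(s,0) = e^{s}u(s,0) = \sin(4 s)$; $w_t(s,0) = e^{s}u_t(s,0) = \frac{1}{2} \sin(s)$. The boundary conditions carry over: $w(0,t) = w(\pi,t) = 0$.
Solve for $w$:
  Using separation of variables $w = X(s)T(t)$:
  Eigenfunctions: $\sin(ns)$, $n = 1, 2, 3, \ldots$
  General solution: $w(s, t) = \sum [A_n \cos(n t/2) + B_n \sin(n t/2)] \sin(ns)$
  From $w(s,0) = \sin(4 s)$: $A_4=1$. From $w_t(s,0) = \frac{1}{2} \sin(s)$, using $w_t(s,0) = \sum \omega_n B_n \sin(ns)$ with $\omega_n = n/2$: $B_1 = (1/2)/(1/2) = 1$.
Hence $w(s,t) = \sin(s) \sin(t/2) + \sin(4 s) \cos(2 t)$.
Transform back: $u(s,t) = e^{-s}w(s,t)$.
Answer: $u(s, t) = e^{-s} \sin(s) \sin(t/2) + e^{-s} \sin(4 s) \cos(2 t)$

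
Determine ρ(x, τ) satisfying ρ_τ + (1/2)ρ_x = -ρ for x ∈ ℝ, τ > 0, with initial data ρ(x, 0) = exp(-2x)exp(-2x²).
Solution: Substitute ρ = exp(-2x)u, i.e. u = exp(2x)ρ.
By the product rule, ρ_x = exp(-2x)(u_x - 2u), ρ_τ = exp(-2x)u_τ.
Substituting into the PDE and dividing by exp(-2x): u_τ + (1/2)(u_x - 2u) = -u.
The lower-order terms cancel, leaving the standard advection equation u_τ + (1/2)u_x = 0.
Initial data for u: u(x,0) = exp(2x)ρ(x,0) = exp(-2x²).
Solve for u:
  By method of characteristics (waves move right with speed 1/2):
  Along characteristics x - (1/2)τ = const, u is constant, so u(x,τ) = f(x - (1/2)τ) with f = u(·, 0).
Hence u(x,τ) = exp(-2(x - τ/2)²).
Transform back: ρ(x,τ) = exp(-2x)u(x,τ).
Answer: ρ(x, τ) = exp(-2x)exp(-2(x - τ/2)²)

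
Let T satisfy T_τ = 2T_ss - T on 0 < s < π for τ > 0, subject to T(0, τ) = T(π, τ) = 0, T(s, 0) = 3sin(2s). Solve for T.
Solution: Substitute T = exp(-τ)u.
Then T_τ = exp(-τ)(u_τ - u), T_ss = exp(-τ)u_ss; substituting and dividing by exp(-τ), the lower-order terms cancel: u_τ = 2u_ss (standard heat equation).
Data for u: u(s,0) = T(s,0) = 3sin(2s). The boundary conditions carry over: u(0,τ) = u(π,τ) = 0.
Separating variables: u = Σ c_n exp(-2n²τ) sin(ns). From u(s,0) = 3sin(2s): c_2=3.
So u(s,τ) = 3exp(-8τ)sin(2s), and T(s,τ) = exp(-τ)u(s,τ).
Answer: T(s, τ) = 3exp(-9τ)sin(2s)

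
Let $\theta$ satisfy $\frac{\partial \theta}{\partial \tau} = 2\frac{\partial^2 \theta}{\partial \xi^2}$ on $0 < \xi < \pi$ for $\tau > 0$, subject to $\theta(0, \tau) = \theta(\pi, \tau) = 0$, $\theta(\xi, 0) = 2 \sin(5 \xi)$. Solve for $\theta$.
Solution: Separating variables: $\theta = \sum c_n e^{-2n^2\tau} \sin(n\xi)$. From $\theta(\xi,0) = 2 \sin(5 \xi)$: $c_5=2$.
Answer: $\theta(\xi, \tau) = 2 e^{-50 \tau} \sin(5 \xi)$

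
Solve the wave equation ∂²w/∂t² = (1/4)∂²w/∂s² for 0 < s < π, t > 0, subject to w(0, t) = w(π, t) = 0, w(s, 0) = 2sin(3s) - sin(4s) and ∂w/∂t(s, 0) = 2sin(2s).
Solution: Separating variables: w = Σ [A_n cos(ω_n t) + B_n sin(ω_n t)] sin(ns), ω_n = n/2. From ICs (B_n = velocity coefficient / ω_n): A_3=2, A_4=-1, B_2=2.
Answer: w(s, t) = 2sin(2s)sin(t) + 2sin(3s)cos(3t/2) - sin(4s)cos(2t)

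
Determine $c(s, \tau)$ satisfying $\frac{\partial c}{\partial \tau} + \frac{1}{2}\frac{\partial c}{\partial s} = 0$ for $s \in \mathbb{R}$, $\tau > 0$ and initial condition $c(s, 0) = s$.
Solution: By characteristics ($ds/d\tau = 1/2$), $c(s,\tau) = f(s - \frac{1}{2}\tau)$ with $f = c( \cdot , 0)$.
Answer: $c(s, \tau) = -\frac{1}{2} \tau + s$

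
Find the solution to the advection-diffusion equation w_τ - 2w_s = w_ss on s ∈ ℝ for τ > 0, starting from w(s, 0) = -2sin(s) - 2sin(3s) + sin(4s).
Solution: Change to a moving frame: let η = s + 2τ, σ = τ and write w(s,τ) = u(η,σ).
By the chain rule w_τ = u_σ + 2u_η, w_s = u_η, w_ss = u_ηη.
Then w_τ - 2w_s = u_σ: the advection term cancels and the PDE becomes the heat equation u_σ = u_ηη on η ∈ ℝ.
Initial data: u(η,0) = w(η,0) = -2sin(η) - 2sin(3η) + sin(4η).
On η ∈ ℝ each mode satisfies (sin(nη))″ = -n² sin(nη), so exp(-n²σ) sin(nη) solves the heat equation; by superposition u(η,σ) = Σ c_n exp(-n²σ) sin(nη).
Reading off the coefficients: c_1=-2, c_3=-2, c_4=1, so u(η,σ) = -2exp(-σ)sin(η) - 2exp(-9σ)sin(3η) + exp(-16σ)sin(4η).
Substituting back η = s + 2τ, σ = τ: w(s,τ) = u(s + 2τ, τ).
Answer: w(s, τ) = -2exp(-τ)sin(s + 2τ) - 2exp(-9τ)sin(3s + 6τ) + exp(-16τ)sin(4s + 8τ)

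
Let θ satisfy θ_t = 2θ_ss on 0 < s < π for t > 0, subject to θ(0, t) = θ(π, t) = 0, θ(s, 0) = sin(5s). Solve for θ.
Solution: Separating variables: θ = Σ c_n exp(-2n²t) sin(ns). From θ(s,0) = sin(5s): c_5=1.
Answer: θ(s, t) = exp(-50t)sin(5s)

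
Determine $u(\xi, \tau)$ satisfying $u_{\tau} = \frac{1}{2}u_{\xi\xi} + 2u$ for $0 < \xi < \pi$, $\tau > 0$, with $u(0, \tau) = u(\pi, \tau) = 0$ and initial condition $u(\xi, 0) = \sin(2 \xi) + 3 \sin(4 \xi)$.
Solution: Substitute $u = e^{2\tau}w$, i.e. $w = e^{-2\tau}u$.
By the product rule, $u_{\tau} = e^{2\tau}(w_{\tau} + 2w)$, $u_{\xi\xi} = e^{2\tau}w_{\xi\xi}$.
Substituting into the PDE and dividing by $e^{2\tau}$: $w_{\tau} + 2w = \frac{1}{2}w_{\xi\xi} + 2w$.
The lower-order terms cancel, leaving the standard heat equation $w_{\tau} = \frac{1}{2}w_{\xi\xi}$.
Initial data for $w$: $w(\xi,0) = u(\xi,0) = \sin(2 \xi) + 3 \sin(4 \xi)$. The boundary conditions carry over: $w(0,\tau) = w(\pi,\tau) = 0$.
Solve for $w$:
  Using separation of variables $w = X(\xi)T(\tau)$:
  Eigenfunctions: $\sin(n\xi)$, $n = 1, 2, 3, \ldots$
  General solution: $w(\xi, \tau) = \sum c_n \sin(n\xi) e^{-n^2 \tau/2}$
  Matching $w(\xi,0) = \sin(2 \xi) + 3 \sin(4 \xi)$ term by term: $c_2=1, c_4=3$.
Hence $w(\xi,\tau) = e^{-2 \tau} \sin(2 \xi) + 3 e^{-8 \tau} \sin(4 \xi)$.
Transform back: $u(\xi,\tau) = e^{2\tau}w(\xi,\tau)$.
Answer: $u(\xi, \tau) = \sin(2 \xi) + 3 e^{-6 \tau} \sin(4 \xi)$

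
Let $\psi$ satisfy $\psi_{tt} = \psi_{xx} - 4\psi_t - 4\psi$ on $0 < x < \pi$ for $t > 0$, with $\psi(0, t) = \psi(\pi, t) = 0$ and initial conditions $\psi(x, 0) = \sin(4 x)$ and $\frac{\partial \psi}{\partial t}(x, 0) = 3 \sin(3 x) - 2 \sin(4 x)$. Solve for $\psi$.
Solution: Substitute $\psi = e^{-2t}u$, i.e. $u = e^{2t}\psi$.
By the product rule, $\psi_t = e^{-2t}(u_t - 2u)$, $\psi_{tt} = e^{-2t}(u_{tt} - 4u_t + 4u)$, $\psi_{xx} = e^{-2t}u_{xx}$.
Substituting into the PDE and dividing by $e^{-2t}$: $u_{tt} - 4u_t + 4u = u_{xx} - 4(u_t - 2u) - 4u$.
The lower-order terms cancel, leaving the standard wave equation $u_{tt} = u_{xx}$.
Initial data for $u$: $u(x,0) = \psi(x,0) = \sin(4 x)$; $u_t(x,0) = \psi_t(x,0) + 2\psi(x,0) = 3 \sin(3 x)$. The boundary conditions carry over: $u(0,t) = u(\pi,t) = 0$.
Solve for $u$:
  Using separation of variables $u = X(x)T(t)$:
  Eigenfunctions: $\sin(nx)$, $n = 1, 2, 3, \ldots$
  General solution: $u(x, t) = \sum [A_n \cos(n t) + B_n \sin(n t)] \sin(nx)$
  From $u(x,0) = \sin(4 x)$: $A_4=1$. From $u_t(x,0) = 3 \sin(3 x)$, using $u_t(x,0) = \sum \omega_n B_n \sin(nx)$ with $\omega_n = n$: $B_3 = 3/3 = 1$.
Hence $u(x,t) = \sin(3 t) \sin(3 x) + \sin(4 x) \cos(4 t)$.
Transform back: $\psi(x,t) = e^{-2t}u(x,t)$.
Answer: $\psi(x, t) = e^{-2 t} \sin(3 t) \sin(3 x) + e^{-2 t} \sin(4 x) \cos(4 t)$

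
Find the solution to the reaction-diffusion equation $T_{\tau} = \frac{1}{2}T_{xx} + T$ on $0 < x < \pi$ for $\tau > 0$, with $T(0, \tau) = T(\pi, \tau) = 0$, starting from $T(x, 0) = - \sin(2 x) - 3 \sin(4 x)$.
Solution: Substitute $T = e^{\tau}u$.
Then $T_{\tau} = e^{\tau}(u_{\tau} + u)$, $T_{xx} = e^{\tau}u_{xx}$; substituting and dividing by $e^{\tau}$, the lower-order terms cancel: $u_{\tau} = \frac{1}{2}u_{xx}$ (standard heat equation).
Data for $u$: $u(x,0) = T(x,0) = - \sin(2 x) - 3 \sin(4 x)$. The boundary conditions carry over: $u(0,\tau) = u(\pi,\tau) = 0$.
Separating variables: $u = \sum c_n e^{-n^2\tau/2} \sin(nx)$. From $u(x,0) = - \sin(2 x) - 3 \sin(4 x)$: $c_2=-1, c_4=-3$.
So $u(x,\tau) = - e^{-2 \tau} \sin(2 x) - 3 e^{-8 \tau} \sin(4 x)$, and $T(x,\tau) = e^{\tau}u(x,\tau)$.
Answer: $T(x, \tau) = - e^{-\tau} \sin(2 x) - 3 e^{-7 \tau} \sin(4 x)$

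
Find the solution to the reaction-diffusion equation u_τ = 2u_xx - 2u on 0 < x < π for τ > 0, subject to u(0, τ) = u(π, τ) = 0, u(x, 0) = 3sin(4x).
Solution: Substitute u = exp(-2τ)w.
Then u_τ = exp(-2τ)(w_τ - 2w), u_xx = exp(-2τ)w_xx; substituting and dividing by exp(-2τ), the lower-order terms cancel: w_τ = 2w_xx (standard heat equation).
Data for w: w(x,0) = u(x,0) = 3sin(4x). The boundary conditions carry over: w(0,τ) = w(π,τ) = 0.
Separating variables: w = Σ c_n exp(-2n²τ) sin(nx). From w(x,0) = 3sin(4x): c_4=3.
So w(x,τ) = 3exp(-32τ)sin(4x), and u(x,τ) = exp(-2τ)w(x,τ).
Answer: u(x, τ) = 3exp(-34τ)sin(4x)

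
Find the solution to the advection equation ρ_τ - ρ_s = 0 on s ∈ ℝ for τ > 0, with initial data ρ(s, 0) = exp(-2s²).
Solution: By method of characteristics (waves move left with speed 1):
Along characteristics s + τ = const, ρ is constant, so ρ(s,τ) = f(s + τ) with f = ρ(·, 0).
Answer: ρ(s, τ) = exp(-2(s + τ)²)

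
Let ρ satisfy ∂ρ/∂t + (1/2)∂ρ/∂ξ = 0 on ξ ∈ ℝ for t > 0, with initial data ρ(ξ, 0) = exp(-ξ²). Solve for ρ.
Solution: By method of characteristics (waves move right with speed 1/2):
Along characteristics ξ - (1/2)t = const, ρ is constant, so ρ(ξ,t) = f(ξ - (1/2)t) with f = ρ(·, 0).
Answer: ρ(ξ, t) = exp(-(-t/2 + ξ)²)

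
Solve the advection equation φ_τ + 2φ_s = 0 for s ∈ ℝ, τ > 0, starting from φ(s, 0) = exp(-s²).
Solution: By characteristics (ds/dτ = 2), φ(s,τ) = f(s - 2τ) with f = φ(·, 0).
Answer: φ(s, τ) = exp(-(s - 2τ)²)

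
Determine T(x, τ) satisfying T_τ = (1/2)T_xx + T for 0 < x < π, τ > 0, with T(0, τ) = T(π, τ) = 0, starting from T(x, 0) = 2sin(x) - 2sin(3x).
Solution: Substitute T = exp(τ)u, i.e. u = exp(-τ)T.
By the product rule, T_τ = exp(τ)(u_τ + u), T_xx = exp(τ)u_xx.
Substituting into the PDE and dividing by exp(τ): u_τ + u = (1/2)u_xx + u.
The lower-order terms cancel, leaving the standard heat equation u_τ = (1/2)u_xx.
Initial data for u: u(x,0) = T(x,0) = 2sin(x) - 2sin(3x). The boundary conditions carry over: u(0,τ) = u(π,τ) = 0.
Solve for u:
  Using separation of variables u = X(x)G(τ):
  Eigenfunctions: sin(nx), n = 1, 2, 3, ...
  General solution: u(x, τ) = Σ c_n sin(nx) exp(-n² τ/2)
  Matching u(x,0) = 2sin(x) - 2sin(3x) term by term: c_1=2, c_3=-2.
Hence u(x,τ) = 2exp(-τ/2)sin(x) - 2exp(-9τ/2)sin(3x).
Transform back: T(x,τ) = exp(τ)u(x,τ).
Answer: T(x, τ) = 2exp(τ/2)sin(x) - 2exp(-7τ/2)sin(3x)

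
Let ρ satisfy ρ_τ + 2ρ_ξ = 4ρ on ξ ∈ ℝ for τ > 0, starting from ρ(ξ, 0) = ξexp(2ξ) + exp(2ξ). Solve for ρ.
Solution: Substitute ρ = exp(2ξ)u.
Then ρ_ξ = exp(2ξ)(u_ξ + 2u), ρ_τ = exp(2ξ)u_τ; substituting and dividing by exp(2ξ), the lower-order terms cancel: u_τ + 2u_ξ = 0 (standard advection equation).
Data for u: u(ξ,0) = exp(-2ξ)ρ(ξ,0) = ξ + 1.
By characteristics (dξ/dτ = 2), u(ξ,τ) = f(ξ - 2τ) with f = u(·, 0).
So u(ξ,τ) = ξ - 2τ + 1, and ρ(ξ,τ) = exp(2ξ)u(ξ,τ).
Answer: ρ(ξ, τ) = ξexp(2ξ) - 2τexp(2ξ) + exp(2ξ)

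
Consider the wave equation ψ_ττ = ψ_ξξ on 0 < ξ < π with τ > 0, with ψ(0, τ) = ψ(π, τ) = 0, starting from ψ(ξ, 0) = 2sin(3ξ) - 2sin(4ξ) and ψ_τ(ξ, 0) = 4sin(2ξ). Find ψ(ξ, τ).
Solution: Using separation of variables ψ = X(ξ)T(τ):
Eigenfunctions: sin(nξ), n = 1, 2, 3, ...
General solution: ψ(ξ, τ) = Σ [A_n cos(n τ) + B_n sin(n τ)] sin(nξ)
From ψ(ξ,0) = 2sin(3ξ) - 2sin(4ξ): A_3=2, A_4=-2. From ψ_τ(ξ,0) = 4sin(2ξ), using ψ_τ(ξ,0) = Σ ω_n B_n sin(nξ) with ω_n = n: B_2 = 4/2 = 2.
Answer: ψ(ξ, τ) = 2sin(2ξ)sin(2τ) + 2sin(3ξ)cos(3τ) - 2sin(4ξ)cos(4τ)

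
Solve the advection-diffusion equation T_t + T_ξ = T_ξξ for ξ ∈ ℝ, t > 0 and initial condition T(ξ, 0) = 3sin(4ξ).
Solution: Moving frame: η = ξ - t, σ = t, T = u(η,σ), so T_t = u_σ - u_η and T_ξξ = u_ηη.
Hence T_t + T_ξ = u_σ and the PDE becomes the heat equation u_σ = u_ηη on η ∈ ℝ.
Initial data: u(η,0) = T(η,0) = 3sin(4η). Each mode sin(nη) decays as exp(-n²σ) on ℝ, so u(η,σ) = Σ c_n exp(-n²σ) sin(nη) with c_4=3: u(η,σ) = 3exp(-16σ)sin(4η).
Substituting back: T(ξ,t) = u(ξ - t, t).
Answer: T(ξ, t) = -3exp(-16t)sin(4t - 4ξ)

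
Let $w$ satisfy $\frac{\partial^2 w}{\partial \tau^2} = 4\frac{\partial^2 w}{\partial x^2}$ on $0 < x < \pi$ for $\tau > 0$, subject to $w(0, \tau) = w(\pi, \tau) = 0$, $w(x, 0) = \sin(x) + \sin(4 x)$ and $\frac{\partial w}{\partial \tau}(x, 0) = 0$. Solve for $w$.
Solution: Using separation of variables $w = X(x)T(\tau)$:
Eigenfunctions: $\sin(nx)$, $n = 1, 2, 3, \ldots$
General solution: $w(x, \tau) = \sum [A_n \cos(2n \tau) + B_n \sin(2n \tau)] \sin(nx)$
From $w(x,0) = \sin(x) + \sin(4 x)$: $A_1=1, A_4=1$. From $w_{\tau}(x,0) = 0$: all $B_n = 0$.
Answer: $w(x, \tau) = \sin(x) \cos(2 \tau) + \sin(4 x) \cos(8 \tau)$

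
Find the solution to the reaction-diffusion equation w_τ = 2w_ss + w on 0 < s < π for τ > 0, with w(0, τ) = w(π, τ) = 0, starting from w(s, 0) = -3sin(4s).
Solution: Substitute w = exp(τ)u, i.e. u = exp(-τ)w.
By the product rule, w_τ = exp(τ)(u_τ + u), w_ss = exp(τ)u_ss.
Substituting into the PDE and dividing by exp(τ): u_τ + u = 2u_ss + u.
The lower-order terms cancel, leaving the standard heat equation u_τ = 2u_ss.
Initial data for u: u(s,0) = w(s,0) = -3sin(4s). The boundary conditions carry over: u(0,τ) = u(π,τ) = 0.
Solve for u:
  Using separation of variables u = X(s)T(τ):
  Eigenfunctions: sin(ns), n = 1, 2, 3, ...
  General solution: u(s, τ) = Σ c_n sin(ns) exp(-2n² τ)
  Matching u(s,0) = -3sin(4s) term by term: c_4=-3.
Hence u(s,τ) = -3exp(-32τ)sin(4s).
Transform back: w(s,τ) = exp(τ)u(s,τ).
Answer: w(s, τ) = -3exp(-31τ)sin(4s)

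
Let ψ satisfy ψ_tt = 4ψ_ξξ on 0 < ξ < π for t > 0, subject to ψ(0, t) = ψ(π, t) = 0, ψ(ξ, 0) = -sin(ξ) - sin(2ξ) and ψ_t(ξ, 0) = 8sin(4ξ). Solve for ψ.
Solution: Using separation of variables ψ = X(ξ)T(t):
Eigenfunctions: sin(nξ), n = 1, 2, 3, ...
General solution: ψ(ξ, t) = Σ [A_n cos(2n t) + B_n sin(2n t)] sin(nξ)
From ψ(ξ,0) = -sin(ξ) - sin(2ξ): A_1=-1, A_2=-1. From ψ_t(ξ,0) = 8sin(4ξ), using ψ_t(ξ,0) = Σ ω_n B_n sin(nξ) with ω_n = 2n: B_4 = 8/8 = 1.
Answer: ψ(ξ, t) = sin(8t)sin(4ξ) - sin(ξ)cos(2t) - sin(2ξ)cos(4t)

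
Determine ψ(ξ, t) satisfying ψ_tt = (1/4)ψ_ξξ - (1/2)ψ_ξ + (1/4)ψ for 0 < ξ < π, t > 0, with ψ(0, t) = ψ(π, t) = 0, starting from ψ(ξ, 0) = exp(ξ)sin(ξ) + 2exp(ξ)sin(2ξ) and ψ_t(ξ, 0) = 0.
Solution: Substitute ψ = exp(ξ)u, i.e. u = exp(-ξ)ψ.
By the product rule, ψ_ξ = exp(ξ)(u_ξ + u), ψ_ξξ = exp(ξ)(u_ξξ + 2u_ξ + u), ψ_tt = exp(ξ)u_tt.
Substituting into the PDE and dividing by exp(ξ): u_tt = (1/4)(u_ξξ + 2u_ξ + u) - (1/2)(u_ξ + u) + (1/4)u.
The lower-order terms cancel, leaving the standard wave equation u_tt = (1/4)u_ξξ.
Initial data for u: u(ξ,0) = exp(-ξ)ψ(ξ,0) = sin(ξ) + 2sin(2ξ); u_t(ξ,0) = exp(-ξ)ψ_t(ξ,0) = 0. The boundary conditions carry over: u(0,t) = u(π,t) = 0.
Solve for u:
  Using separation of variables u = X(ξ)T(t):
  Eigenfunctions: sin(nξ), n = 1, 2, 3, ...
  General solution: u(ξ, t) = Σ [A_n cos(n t/2) + B_n sin(n t/2)] sin(nξ)
  From u(ξ,0) = sin(ξ) + 2sin(2ξ): A_1=1, A_2=2. From u_t(ξ,0) = 0: all B_n = 0.
Hence u(ξ,t) = sin(ξ)cos(t/2) + 2sin(2ξ)cos(t).
Transform back: ψ(ξ,t) = exp(ξ)u(ξ,t).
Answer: ψ(ξ, t) = exp(ξ)sin(ξ)cos(t/2) + 2exp(ξ)sin(2ξ)cos(t)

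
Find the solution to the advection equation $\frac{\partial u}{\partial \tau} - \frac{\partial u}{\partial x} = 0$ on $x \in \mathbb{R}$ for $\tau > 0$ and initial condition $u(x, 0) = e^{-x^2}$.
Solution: By method of characteristics (waves move left with speed 1):
Along characteristics $x + \tau =$ const, $u$ is constant, so $u(x,\tau) = f(x + \tau)$ with $f = u( \cdot , 0)$.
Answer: $u(x, \tau) = e^{-(\tau + x)^2}$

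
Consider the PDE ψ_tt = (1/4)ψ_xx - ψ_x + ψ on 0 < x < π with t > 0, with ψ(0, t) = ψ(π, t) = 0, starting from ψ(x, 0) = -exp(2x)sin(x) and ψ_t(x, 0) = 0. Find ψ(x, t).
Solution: Substitute ψ = exp(2x)u, i.e. u = exp(-2x)ψ.
By the product rule, ψ_x = exp(2x)(u_x + 2u), ψ_xx = exp(2x)(u_xx + 4u_x + 4u), ψ_tt = exp(2x)u_tt.
Substituting into the PDE and dividing by exp(2x): u_tt = (1/4)(u_xx + 4u_x + 4u) - (u_x + 2u) + u.
The lower-order terms cancel, leaving the standard wave equation u_tt = (1/4)u_xx.
Initial data for u: u(x,0) = exp(-2x)ψ(x,0) = -sin(x); u_t(x,0) = exp(-2x)ψ_t(x,0) = 0. The boundary conditions carry over: u(0,t) = u(π,t) = 0.
Solve for u:
  Using separation of variables u = X(x)T(t):
  Eigenfunctions: sin(nx), n = 1, 2, 3, ...
  General solution: u(x, t) = Σ [A_n cos(n t/2) + B_n sin(n t/2)] sin(nx)
  From u(x,0) = -sin(x): A_1=-1. From u_t(x,0) = 0: all B_n = 0.
Hence u(x,t) = -sin(x)cos(t/2).
Transform back: ψ(x,t) = exp(2x)u(x,t).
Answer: ψ(x, t) = -exp(2x)sin(x)cos(t/2)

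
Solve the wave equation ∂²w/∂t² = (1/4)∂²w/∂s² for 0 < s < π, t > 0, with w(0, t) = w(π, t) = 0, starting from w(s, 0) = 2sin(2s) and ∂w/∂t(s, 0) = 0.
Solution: Separating variables: w = Σ [A_n cos(ω_n t) + B_n sin(ω_n t)] sin(ns), ω_n = n/2. From ICs: A_2=2.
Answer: w(s, t) = 2sin(2s)cos(t)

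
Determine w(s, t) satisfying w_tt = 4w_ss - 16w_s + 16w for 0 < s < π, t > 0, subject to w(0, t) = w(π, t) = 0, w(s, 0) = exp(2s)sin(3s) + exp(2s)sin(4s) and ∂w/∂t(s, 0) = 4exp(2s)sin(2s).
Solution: Substitute w = exp(2s)u, i.e. u = exp(-2s)w.
By the product rule, w_s = exp(2s)(u_s + 2u), w_ss = exp(2s)(u_ss + 4u_s + 4u), w_tt = exp(2s)u_tt.
Substituting into the PDE and dividing by exp(2s): u_tt = 4(u_ss + 4u_s + 4u) - 16(u_s + 2u) + 16u.
The lower-order terms cancel, leaving the standard wave equation u_tt = 4u_ss.
Initial data for u: u(s,0) = exp(-2s)w(s,0) = sin(3s) + sin(4s); u_t(s,0) = exp(-2s)w_t(s,0) = 4sin(2s). The boundary conditions carry over: u(0,t) = u(π,t) = 0.
Solve for u:
  Using separation of variables u = X(s)T(t):
  Eigenfunctions: sin(ns), n = 1, 2, 3, ...
  General solution: u(s, t) = Σ [A_n cos(2n t) + B_n sin(2n t)] sin(ns)
  From u(s,0) = sin(3s) + sin(4s): A_3=1, A_4=1. From u_t(s,0) = 4sin(2s), using u_t(s,0) = Σ ω_n B_n sin(ns) with ω_n = 2n: B_2 = 4/4 = 1.
Hence u(s,t) = sin(2s)sin(4t) + sin(3s)cos(6t) + sin(4s)cos(8t).
Transform back: w(s,t) = exp(2s)u(s,t).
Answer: w(s, t) = exp(2s)sin(2s)sin(4t) + exp(2s)sin(3s)cos(6t) + exp(2s)sin(4s)cos(8t)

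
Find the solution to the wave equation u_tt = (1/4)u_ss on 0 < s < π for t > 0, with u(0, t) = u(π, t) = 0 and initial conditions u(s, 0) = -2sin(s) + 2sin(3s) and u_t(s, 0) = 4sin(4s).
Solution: Using separation of variables u = X(s)T(t):
Eigenfunctions: sin(ns), n = 1, 2, 3, ...
General solution: u(s, t) = Σ [A_n cos(n t/2) + B_n sin(n t/2)] sin(ns)
From u(s,0) = -2sin(s) + 2sin(3s): A_1=-2, A_3=2. From u_t(s,0) = 4sin(4s), using u_t(s,0) = Σ ω_n B_n sin(ns) with ω_n = n/2: B_4 = 4/2 = 2.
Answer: u(s, t) = -2sin(s)cos(t/2) + 2sin(3s)cos(3t/2) + 2sin(4s)sin(2t)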